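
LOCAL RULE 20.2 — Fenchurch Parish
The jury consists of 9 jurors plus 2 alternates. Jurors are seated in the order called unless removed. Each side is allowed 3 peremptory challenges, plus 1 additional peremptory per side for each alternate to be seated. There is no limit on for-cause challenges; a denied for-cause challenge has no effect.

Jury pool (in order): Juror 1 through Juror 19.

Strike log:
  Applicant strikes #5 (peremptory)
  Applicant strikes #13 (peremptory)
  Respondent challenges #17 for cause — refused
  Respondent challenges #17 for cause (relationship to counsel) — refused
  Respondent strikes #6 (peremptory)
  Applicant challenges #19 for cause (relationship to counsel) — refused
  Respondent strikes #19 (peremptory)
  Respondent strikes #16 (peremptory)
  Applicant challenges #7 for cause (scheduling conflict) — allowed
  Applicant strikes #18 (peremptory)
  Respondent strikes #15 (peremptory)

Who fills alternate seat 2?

Removed: #5, #6, #7, #13, #15, #16, #18, #19. (#17 stays — for-cause denied.)
Seating in order: seats 1–9 → #1, #2, #3, #4, #8, #9, #10, #11, #12; alternates → #14, #17.
So alternate 2 is #17.

17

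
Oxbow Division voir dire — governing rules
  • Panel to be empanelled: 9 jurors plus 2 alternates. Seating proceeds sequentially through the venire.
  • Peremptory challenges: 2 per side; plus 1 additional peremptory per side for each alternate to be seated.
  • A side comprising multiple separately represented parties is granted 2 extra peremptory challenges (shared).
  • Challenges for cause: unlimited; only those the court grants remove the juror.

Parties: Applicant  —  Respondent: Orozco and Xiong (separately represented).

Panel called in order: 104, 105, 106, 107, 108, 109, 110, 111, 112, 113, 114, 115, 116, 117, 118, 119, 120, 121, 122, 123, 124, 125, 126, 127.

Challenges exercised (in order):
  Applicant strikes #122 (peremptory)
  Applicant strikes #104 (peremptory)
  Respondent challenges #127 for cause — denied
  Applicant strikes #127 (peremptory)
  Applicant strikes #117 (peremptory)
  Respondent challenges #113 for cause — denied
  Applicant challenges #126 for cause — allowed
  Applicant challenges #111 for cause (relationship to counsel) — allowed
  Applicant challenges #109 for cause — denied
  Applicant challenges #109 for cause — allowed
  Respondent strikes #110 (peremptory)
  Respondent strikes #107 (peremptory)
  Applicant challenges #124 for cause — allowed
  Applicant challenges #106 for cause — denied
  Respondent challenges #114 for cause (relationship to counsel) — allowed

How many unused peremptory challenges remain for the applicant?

Applicant allotment: 2 base + 1 × 2 alternates = 4.
Applicant peremptories used: #122, #104, #127, #117 — 4 (for-cause on #126, #111, #109, #109, #124, #106 don't count).
Remaining: 4 − 4 = 0.

0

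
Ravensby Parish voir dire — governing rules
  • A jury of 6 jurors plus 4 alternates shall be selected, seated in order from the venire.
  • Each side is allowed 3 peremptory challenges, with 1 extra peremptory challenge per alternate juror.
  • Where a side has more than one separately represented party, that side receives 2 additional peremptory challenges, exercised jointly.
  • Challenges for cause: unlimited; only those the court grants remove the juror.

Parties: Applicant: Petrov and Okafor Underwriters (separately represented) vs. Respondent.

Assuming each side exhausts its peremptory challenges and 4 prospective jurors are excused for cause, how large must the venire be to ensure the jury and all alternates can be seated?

30

Seats to fill: 6 + 4 alternates = 10.
Peremptories — Applicant: 3 + 1×4 + 2 = 9; Respondent: 3 + 1×4 = 7; total 16.
For-cause removals: 4.
Minimum venire: 10 + 16 + 4 = 30.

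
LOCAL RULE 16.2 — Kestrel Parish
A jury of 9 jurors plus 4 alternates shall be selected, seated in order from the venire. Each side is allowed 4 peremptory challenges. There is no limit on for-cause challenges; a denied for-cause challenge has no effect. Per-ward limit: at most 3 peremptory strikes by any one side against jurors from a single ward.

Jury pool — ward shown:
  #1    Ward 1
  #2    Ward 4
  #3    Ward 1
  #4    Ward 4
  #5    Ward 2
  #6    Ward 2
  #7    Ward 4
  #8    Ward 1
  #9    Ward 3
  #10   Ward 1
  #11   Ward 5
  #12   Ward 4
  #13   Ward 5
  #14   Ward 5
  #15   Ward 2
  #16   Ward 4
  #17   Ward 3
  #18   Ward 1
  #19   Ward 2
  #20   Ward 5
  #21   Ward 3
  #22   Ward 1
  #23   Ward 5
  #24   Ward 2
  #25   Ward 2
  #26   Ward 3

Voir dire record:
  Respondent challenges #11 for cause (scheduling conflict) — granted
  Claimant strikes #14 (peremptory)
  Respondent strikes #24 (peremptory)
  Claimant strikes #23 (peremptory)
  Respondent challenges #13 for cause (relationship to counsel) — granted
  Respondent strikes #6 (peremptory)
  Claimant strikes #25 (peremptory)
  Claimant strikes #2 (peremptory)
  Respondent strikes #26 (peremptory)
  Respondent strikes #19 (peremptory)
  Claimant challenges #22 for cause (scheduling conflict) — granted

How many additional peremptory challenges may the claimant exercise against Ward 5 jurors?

0

Claimant peremptories so far: #14, #23, #25, #2 — 4 of 4 used, 0 left overall.
Against Ward 5: #14, #23 — 2 used; per-ward cap 3 leaves 1.
Binding limit: min(0, 1) = 0.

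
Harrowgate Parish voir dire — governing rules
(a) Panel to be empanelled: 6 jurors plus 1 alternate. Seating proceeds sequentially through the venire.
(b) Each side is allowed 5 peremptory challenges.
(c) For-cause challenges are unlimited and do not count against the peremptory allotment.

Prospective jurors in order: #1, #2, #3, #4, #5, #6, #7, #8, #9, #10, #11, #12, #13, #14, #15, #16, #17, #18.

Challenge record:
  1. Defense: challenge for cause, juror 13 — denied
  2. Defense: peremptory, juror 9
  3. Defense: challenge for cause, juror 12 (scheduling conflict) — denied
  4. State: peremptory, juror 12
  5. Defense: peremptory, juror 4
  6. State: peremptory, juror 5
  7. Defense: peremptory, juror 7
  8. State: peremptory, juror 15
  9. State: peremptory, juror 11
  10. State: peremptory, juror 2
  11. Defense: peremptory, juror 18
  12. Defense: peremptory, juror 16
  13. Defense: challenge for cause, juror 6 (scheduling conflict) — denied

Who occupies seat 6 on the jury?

Removed: #2, #4, #5, #7, #9, #11, #12, #15, #16, #18. (#6, #13 stay — for-cause denied.)
Seating in order: seats 1–6 → #1, #3, #6, #8, #10, #13; alternates → #14.
So seat 6 is #13.

13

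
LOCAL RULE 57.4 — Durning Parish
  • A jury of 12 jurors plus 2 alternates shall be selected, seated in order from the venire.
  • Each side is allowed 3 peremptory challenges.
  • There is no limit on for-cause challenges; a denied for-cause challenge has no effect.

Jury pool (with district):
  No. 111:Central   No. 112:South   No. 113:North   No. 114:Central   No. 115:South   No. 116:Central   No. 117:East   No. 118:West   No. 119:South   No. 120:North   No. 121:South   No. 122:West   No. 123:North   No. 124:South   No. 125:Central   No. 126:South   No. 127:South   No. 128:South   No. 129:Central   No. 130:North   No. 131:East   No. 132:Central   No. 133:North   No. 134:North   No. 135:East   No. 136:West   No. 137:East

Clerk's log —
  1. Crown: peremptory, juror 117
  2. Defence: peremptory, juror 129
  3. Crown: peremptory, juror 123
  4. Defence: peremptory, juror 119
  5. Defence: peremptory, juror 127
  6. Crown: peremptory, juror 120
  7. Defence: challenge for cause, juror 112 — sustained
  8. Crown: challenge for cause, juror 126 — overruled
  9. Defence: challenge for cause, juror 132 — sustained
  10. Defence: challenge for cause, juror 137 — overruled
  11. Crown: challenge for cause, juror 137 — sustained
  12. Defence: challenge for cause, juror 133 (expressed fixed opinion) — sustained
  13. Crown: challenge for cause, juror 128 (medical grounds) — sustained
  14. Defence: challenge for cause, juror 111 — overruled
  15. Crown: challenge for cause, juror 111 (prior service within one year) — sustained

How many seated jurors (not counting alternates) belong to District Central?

3

Removed: #111, #112, #117, #119, #120, #123, #127, #128, #129, #132, #133, #137.
Seated jurors 1–12: #113, #114, #115, #116, #118, #121, #122, #124, #125, #126, #130, #131 (alternates #134, #135 not counted).
Of those, in District Central: #114, #116, #125 → 3.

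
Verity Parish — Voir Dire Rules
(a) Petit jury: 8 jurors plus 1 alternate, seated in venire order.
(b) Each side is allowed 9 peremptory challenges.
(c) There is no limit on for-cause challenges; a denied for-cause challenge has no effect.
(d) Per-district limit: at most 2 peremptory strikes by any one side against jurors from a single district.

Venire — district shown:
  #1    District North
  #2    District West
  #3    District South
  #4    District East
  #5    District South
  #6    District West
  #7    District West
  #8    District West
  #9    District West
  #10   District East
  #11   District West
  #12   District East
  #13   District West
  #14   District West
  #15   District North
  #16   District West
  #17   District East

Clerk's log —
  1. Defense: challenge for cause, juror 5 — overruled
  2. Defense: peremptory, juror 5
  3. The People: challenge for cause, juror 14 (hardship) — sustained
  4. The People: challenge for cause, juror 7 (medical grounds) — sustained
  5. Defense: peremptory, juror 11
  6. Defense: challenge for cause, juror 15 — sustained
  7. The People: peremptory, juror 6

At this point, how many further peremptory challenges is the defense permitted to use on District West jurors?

Defense peremptories so far: #5, #11 — 2 of 9 used, 7 left overall.
Against District West: #11 — 1 used; per-district cap 2 leaves 1.
Binding limit: min(7, 1) = 1.

1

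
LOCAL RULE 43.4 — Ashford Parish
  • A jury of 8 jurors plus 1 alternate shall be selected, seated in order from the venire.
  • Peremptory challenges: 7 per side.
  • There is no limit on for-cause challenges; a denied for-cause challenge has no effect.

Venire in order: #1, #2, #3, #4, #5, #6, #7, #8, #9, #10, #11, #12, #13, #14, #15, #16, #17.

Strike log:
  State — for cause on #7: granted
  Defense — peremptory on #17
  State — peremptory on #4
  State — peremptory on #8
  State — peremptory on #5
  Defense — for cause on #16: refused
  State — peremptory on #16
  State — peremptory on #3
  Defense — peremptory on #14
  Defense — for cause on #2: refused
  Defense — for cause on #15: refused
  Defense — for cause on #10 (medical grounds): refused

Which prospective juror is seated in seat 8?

Removed: #3, #4, #5, #7, #8, #14, #16, #17. (#2, #10, #15 stay — for-cause denied.)
Seating in order: seats 1–8 → #1, #2, #6, #9, #10, #11, #12, #13; alternates → #15.
So seat 8 is #13.

13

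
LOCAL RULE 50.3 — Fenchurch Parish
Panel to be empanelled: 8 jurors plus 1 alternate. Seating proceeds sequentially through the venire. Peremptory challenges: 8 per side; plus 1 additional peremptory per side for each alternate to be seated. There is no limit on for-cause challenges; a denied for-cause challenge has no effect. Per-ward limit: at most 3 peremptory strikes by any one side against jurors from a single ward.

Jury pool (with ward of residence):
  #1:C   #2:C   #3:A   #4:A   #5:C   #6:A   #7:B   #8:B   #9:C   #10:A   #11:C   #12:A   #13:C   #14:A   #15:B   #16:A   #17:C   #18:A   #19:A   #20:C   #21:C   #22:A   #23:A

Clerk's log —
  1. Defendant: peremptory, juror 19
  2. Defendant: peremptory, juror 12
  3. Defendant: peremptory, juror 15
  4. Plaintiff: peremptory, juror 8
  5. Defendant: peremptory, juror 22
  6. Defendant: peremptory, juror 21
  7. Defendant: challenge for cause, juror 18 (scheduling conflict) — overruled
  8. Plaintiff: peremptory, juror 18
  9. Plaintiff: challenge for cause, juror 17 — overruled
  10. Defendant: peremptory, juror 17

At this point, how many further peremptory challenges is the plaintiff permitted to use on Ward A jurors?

Plaintiff peremptories so far: #8, #18 — 2 of 9 used, 7 left overall.
Against Ward A: #18 — 1 used; per-ward cap 3 leaves 2.
Binding limit: min(7, 2) = 2.

2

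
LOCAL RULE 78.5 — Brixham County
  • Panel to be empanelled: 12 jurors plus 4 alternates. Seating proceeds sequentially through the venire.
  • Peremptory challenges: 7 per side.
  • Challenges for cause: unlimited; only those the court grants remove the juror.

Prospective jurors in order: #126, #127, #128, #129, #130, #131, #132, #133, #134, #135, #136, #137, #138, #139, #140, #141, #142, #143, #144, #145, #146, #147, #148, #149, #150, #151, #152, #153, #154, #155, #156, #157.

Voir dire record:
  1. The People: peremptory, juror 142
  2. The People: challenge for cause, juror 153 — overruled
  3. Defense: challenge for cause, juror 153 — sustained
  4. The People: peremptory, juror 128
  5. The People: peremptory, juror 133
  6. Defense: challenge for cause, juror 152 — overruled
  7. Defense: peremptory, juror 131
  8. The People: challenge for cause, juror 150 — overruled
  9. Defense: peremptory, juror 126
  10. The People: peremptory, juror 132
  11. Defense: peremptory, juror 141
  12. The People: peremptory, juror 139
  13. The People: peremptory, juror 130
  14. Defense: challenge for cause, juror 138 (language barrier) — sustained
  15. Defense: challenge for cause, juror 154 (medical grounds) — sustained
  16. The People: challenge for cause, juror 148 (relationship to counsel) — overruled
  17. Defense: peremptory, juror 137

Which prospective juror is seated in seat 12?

Removed: #126, #128, #130, #131, #132, #133, #137, #138, #139, #141, #142, #153, #154. (#148, #150, #152 stay — for-cause denied.)
Filling seats in venire order through position 12: #127, #129, #134, #135, #136, #140, #143, #144, #145, #146, #147, #148.
So seat 12 is #148.

148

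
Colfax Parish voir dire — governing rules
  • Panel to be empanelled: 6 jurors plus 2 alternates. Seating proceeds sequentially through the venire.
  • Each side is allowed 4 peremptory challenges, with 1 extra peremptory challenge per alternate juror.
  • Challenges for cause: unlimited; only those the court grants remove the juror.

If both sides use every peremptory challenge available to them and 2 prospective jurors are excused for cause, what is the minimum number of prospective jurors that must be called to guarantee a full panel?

Seats to fill: 6 + 2 alternates = 8.
Peremptories: 4 + 1×2 = 6 per side × 2 sides = 12.
For-cause removals: 2.
Minimum venire: 8 + 12 + 2 = 22.

22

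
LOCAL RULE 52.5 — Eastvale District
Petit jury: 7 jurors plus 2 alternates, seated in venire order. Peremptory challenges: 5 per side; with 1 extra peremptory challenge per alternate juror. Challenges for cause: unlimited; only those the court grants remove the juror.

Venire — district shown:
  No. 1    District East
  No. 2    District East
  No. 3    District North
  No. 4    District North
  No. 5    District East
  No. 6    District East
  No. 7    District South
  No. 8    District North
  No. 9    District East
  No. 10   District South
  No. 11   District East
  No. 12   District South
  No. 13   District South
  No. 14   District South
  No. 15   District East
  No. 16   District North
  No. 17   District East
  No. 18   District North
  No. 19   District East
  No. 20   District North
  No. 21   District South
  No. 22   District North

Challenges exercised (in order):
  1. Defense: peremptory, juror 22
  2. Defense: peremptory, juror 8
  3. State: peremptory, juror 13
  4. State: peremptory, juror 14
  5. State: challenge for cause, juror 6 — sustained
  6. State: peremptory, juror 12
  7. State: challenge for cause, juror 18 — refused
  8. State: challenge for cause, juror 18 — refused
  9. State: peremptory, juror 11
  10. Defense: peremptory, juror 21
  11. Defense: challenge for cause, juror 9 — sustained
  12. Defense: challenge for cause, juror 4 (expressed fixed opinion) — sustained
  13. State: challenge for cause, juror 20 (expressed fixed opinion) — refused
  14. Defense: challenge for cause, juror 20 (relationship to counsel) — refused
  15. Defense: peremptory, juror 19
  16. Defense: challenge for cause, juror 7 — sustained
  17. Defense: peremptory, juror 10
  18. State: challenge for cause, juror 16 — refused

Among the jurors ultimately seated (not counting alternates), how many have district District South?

Removed: #4, #6, #7, #8, #9, #10, #11, #12, #13, #14, #19, #21, #22.
Seated jurors 1–7: #1, #2, #3, #5, #15, #16, #17 (alternates #18, #20 not counted).
None of those are in District South → 0.

0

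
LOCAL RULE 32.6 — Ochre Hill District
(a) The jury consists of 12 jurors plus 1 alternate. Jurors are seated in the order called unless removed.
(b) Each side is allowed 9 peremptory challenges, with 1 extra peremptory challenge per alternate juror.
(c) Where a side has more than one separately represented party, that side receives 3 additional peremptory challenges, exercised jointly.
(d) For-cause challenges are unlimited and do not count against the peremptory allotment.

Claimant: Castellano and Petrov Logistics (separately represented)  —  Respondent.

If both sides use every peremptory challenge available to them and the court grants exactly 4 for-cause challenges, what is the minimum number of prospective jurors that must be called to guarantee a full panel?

40

Seats to fill: 12 + 1 alternates = 13.
Peremptories — Claimant: 9 + 1×1 + 3 = 13; Respondent: 9 + 1×1 = 10; total 23.
For-cause removals: 4.
Minimum venire: 13 + 23 + 4 = 40.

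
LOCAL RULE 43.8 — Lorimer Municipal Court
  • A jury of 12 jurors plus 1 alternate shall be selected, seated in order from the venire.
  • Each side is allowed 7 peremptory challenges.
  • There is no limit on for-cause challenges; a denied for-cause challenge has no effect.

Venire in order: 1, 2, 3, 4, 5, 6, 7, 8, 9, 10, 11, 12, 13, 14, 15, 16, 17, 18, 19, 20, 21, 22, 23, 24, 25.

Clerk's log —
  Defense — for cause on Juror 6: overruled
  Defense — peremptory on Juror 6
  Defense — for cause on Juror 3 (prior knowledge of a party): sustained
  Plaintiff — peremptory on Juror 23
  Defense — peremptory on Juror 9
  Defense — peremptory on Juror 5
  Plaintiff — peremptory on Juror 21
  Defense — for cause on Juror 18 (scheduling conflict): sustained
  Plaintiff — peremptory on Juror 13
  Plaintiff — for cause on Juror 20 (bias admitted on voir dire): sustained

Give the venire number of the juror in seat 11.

16

Removed: #3, #5, #6, #9, #13, #18, #20, #21, #23.
Seating in order: seats 1–12 → #1, #2, #4, #7, #8, #10, #11, #12, #14, #15, #16, #17; alternates → #19.
So seat 11 is #16.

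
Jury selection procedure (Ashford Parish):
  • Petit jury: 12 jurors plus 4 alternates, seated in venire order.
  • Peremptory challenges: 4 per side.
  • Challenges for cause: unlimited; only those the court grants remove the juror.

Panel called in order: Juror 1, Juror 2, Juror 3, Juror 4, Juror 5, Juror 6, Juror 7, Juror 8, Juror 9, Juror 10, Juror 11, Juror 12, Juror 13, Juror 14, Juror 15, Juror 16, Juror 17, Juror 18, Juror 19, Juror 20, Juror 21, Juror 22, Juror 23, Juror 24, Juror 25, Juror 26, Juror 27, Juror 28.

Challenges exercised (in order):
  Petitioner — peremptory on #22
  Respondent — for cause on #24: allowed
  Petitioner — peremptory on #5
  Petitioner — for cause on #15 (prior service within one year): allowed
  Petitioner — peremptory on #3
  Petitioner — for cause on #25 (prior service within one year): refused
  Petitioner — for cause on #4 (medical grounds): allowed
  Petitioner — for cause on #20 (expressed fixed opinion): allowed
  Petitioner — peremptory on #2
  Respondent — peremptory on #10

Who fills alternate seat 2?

Removed: #2, #3, #4, #5, #10, #15, #20, #22, #24. (#25 stays — for-cause denied.)
Filling seats in venire order through position 14: #1, #6, #7, #8, #9, #11, #12, #13, #14, #16, #17, #18, #19, #21.
So alternate 2 is #21.

21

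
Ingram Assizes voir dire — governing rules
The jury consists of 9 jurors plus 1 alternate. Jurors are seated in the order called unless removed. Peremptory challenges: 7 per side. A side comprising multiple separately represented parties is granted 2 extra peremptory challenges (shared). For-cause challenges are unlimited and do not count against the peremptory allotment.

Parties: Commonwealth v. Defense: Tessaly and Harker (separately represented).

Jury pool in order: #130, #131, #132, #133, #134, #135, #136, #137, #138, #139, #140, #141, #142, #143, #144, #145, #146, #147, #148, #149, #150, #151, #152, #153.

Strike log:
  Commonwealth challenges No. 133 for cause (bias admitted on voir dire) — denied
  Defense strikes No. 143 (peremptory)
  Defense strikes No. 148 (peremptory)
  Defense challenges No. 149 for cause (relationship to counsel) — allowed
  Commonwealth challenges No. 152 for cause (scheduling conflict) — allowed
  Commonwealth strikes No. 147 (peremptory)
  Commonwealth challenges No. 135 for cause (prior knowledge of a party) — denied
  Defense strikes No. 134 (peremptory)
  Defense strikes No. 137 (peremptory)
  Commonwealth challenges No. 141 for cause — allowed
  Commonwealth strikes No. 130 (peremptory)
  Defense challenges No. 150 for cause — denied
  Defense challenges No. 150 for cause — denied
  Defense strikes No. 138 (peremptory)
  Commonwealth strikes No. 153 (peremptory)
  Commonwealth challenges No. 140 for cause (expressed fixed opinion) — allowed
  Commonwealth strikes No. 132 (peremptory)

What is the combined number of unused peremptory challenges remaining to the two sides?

Commonwealth allotment: 7. Defense allotment: 7 base + 2 multi-party = 9.
Commonwealth peremptories used: #147, #130, #153, #132 — 4 (for-cause on #133, #152, #135, #141, #140 don't count).
Defense peremptories used: #143, #148, #134, #137, #138 — 5 (for-cause on #149, #150, #150 don't count).
Remaining: (7 − 4) + (9 − 5) = 7.

7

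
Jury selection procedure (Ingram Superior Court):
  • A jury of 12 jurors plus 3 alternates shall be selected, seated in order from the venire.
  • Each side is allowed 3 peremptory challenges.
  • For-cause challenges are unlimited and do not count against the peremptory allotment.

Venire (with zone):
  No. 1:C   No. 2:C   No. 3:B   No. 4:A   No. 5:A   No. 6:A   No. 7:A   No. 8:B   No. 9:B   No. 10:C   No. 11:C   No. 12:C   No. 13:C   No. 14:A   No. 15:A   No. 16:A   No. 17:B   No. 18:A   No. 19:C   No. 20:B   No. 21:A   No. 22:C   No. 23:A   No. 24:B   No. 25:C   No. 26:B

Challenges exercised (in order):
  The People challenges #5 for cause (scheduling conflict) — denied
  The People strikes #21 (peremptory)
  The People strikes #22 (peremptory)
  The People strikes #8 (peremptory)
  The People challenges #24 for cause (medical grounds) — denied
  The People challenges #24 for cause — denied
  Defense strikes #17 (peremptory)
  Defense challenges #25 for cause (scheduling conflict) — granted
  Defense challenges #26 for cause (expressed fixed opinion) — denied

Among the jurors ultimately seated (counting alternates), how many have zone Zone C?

6

Removed: #8, #17, #21, #22, #25.
Seated (15 incl. alternates): #1, #2, #3, #4, #5, #6, #7, #9, #10, #11, #12, #13, #14, #15, #16.
Of those, in Zone C: #1, #2, #10, #11, #12, #13 → 6.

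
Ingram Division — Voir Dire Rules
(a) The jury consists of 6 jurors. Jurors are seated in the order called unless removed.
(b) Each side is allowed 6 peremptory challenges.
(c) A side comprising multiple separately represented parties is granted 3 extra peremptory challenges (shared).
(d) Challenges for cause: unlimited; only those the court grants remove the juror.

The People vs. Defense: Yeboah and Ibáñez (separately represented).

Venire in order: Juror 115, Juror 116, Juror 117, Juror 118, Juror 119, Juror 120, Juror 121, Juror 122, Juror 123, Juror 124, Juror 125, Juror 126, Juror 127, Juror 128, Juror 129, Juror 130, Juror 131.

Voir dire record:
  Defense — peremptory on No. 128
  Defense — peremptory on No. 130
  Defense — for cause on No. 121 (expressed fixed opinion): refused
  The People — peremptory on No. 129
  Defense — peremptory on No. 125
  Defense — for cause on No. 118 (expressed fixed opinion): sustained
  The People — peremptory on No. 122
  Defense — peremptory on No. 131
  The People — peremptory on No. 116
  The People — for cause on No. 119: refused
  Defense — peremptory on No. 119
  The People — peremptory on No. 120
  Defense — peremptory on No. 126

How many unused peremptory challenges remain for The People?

2

The People allotment: 6.
The People peremptories used: #129, #122, #116, #120 — 4 (the for-cause on #119 doesn't count).
Remaining: 6 − 4 = 2.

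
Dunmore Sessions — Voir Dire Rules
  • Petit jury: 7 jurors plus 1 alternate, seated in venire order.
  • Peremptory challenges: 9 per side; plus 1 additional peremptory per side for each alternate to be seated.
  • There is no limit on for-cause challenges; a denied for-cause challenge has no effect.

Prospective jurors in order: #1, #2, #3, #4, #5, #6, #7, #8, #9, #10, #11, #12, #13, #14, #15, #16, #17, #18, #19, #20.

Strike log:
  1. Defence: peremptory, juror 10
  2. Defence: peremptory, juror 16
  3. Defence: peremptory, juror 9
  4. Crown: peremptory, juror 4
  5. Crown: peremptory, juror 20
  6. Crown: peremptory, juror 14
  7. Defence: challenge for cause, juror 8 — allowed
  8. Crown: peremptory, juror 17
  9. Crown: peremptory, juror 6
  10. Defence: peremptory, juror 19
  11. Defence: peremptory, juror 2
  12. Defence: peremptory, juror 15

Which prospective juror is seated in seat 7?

13

Removed: #2, #4, #6, #8, #9, #10, #14, #15, #16, #17, #19, #20.
Seating in order: seats 1–7 → #1, #3, #5, #7, #11, #12, #13; alternates → #18.
So seat 7 is #13.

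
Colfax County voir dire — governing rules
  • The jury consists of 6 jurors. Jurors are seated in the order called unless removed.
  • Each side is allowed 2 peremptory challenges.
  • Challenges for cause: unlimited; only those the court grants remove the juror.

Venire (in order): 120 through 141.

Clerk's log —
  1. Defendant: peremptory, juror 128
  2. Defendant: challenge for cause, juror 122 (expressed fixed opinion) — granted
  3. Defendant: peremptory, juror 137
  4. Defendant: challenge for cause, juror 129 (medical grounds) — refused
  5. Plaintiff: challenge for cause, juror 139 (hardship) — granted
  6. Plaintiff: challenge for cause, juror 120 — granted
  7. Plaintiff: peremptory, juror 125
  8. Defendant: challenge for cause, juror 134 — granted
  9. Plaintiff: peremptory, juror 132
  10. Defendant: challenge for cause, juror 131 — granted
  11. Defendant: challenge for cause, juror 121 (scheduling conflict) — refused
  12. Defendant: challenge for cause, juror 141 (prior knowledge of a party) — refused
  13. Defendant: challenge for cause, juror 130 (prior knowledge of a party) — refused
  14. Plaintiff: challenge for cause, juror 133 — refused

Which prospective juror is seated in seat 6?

129

Removed: #120, #122, #125, #128, #131, #132, #134, #137, #139. (#121, #129, #130, #133, #141 stay — for-cause denied.)
Seating in order: seats 1–6 → #121, #123, #124, #126, #127, #129.
So seat 6 is #129.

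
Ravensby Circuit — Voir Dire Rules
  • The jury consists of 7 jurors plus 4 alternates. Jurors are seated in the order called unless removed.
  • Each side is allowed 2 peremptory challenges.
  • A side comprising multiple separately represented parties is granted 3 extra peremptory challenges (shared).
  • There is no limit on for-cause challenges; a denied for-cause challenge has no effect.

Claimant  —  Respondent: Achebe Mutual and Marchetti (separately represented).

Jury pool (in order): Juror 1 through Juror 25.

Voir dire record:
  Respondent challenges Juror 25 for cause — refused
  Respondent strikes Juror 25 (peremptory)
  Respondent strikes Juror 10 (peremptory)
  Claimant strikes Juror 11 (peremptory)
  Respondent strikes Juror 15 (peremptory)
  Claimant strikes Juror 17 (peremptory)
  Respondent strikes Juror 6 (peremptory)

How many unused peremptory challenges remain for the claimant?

Claimant allotment: 2.
Claimant peremptories used: #11, #17 — 2.
Remaining: 2 − 2 = 0.

0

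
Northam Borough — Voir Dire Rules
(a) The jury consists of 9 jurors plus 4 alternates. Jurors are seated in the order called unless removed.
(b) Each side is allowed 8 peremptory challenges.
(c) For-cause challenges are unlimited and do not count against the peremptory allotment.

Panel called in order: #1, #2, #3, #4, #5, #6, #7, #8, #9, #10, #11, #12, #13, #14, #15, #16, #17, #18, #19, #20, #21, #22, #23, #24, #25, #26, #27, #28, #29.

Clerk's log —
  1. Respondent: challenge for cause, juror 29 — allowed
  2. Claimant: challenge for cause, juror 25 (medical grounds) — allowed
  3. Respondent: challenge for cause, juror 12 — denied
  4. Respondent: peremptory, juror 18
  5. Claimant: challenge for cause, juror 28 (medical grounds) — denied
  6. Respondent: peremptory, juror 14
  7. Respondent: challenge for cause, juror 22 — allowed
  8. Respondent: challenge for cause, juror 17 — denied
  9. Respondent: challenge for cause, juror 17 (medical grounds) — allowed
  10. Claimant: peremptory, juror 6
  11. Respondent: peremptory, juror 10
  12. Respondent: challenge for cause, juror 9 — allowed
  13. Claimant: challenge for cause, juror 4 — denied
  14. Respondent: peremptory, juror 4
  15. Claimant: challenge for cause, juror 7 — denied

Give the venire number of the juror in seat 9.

13

Removed: #4, #6, #9, #10, #14, #17, #18, #22, #25, #29. (#7, #12, #28 stay — for-cause denied.)
Seating in order: seats 1–9 → #1, #2, #3, #5, #7, #8, #11, #12, #13; alternates → #15, #16, #19, #20.
So seat 9 is #13.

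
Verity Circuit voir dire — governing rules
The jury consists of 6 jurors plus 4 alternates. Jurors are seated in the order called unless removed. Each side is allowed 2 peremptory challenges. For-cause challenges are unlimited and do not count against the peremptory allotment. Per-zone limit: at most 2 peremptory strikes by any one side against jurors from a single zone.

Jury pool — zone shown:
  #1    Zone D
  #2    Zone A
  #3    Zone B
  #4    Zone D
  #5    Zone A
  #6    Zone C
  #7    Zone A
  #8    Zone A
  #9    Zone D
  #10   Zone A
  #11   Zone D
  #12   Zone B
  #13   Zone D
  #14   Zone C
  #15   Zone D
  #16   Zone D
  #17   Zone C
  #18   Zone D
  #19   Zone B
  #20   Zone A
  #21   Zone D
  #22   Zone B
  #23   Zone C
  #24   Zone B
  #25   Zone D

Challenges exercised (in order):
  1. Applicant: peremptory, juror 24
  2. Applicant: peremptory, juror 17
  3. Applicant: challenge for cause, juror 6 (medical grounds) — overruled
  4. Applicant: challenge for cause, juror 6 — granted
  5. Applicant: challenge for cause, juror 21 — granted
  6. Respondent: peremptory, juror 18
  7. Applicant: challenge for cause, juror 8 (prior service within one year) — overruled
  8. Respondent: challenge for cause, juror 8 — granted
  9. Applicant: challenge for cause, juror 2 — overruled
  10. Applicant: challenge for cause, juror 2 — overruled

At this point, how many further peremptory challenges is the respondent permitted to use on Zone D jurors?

Respondent peremptories so far: #18 — 1 of 2 used, 1 left overall.
Against Zone D: #18 — 1 used; per-zone cap 2 leaves 1.
Binding limit: min(1, 1) = 1.

1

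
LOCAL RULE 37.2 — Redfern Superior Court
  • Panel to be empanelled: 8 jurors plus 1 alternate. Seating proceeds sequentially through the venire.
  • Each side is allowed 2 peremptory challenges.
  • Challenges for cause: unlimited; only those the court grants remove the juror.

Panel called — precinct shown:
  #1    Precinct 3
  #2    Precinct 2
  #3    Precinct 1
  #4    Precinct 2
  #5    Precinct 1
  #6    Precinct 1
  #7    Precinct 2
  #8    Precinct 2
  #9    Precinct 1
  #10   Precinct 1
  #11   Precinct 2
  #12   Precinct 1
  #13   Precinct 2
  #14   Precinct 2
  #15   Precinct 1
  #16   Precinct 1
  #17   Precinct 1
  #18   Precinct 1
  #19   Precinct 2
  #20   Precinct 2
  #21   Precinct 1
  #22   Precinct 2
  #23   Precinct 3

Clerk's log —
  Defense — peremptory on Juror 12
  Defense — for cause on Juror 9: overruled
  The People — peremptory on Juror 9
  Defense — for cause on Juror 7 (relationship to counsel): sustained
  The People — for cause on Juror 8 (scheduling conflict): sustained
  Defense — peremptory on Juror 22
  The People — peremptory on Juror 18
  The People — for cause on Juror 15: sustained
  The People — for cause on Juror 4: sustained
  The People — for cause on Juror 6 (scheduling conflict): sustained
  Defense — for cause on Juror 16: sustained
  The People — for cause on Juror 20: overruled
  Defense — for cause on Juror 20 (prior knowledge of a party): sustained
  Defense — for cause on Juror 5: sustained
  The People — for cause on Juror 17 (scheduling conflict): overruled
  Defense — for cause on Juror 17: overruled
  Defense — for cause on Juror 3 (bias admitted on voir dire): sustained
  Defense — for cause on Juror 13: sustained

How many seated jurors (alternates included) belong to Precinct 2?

Removed: #3, #4, #5, #6, #7, #8, #9, #12, #13, #15, #16, #18, #20, #22.
Seated (9 incl. alternates): #1, #2, #10, #11, #14, #17, #19, #21, #23.
Of those, in Precinct 2: #2, #11, #14, #19 → 4.

4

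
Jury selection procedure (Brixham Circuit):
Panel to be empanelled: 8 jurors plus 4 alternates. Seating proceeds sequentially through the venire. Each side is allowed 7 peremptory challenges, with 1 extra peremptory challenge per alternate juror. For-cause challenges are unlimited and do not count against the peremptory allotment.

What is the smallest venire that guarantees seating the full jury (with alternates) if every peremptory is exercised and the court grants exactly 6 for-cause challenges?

40

Seats to fill: 8 + 4 alternates = 12.
Peremptories: 7 + 1×4 = 11 per side × 2 sides = 22.
For-cause removals: 6.
Minimum venire: 12 + 22 + 6 = 40.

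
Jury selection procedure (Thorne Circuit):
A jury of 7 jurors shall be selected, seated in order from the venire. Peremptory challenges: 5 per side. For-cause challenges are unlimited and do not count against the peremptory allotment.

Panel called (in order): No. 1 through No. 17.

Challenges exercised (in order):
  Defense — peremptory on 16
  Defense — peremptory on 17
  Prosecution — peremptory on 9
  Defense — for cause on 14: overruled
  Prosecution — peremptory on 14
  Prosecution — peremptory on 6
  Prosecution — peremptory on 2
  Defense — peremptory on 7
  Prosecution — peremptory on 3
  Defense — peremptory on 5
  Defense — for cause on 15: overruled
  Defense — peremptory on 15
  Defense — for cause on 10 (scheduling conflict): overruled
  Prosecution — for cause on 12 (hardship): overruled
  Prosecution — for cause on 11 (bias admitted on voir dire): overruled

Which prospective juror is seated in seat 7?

13

Removed: #2, #3, #5, #6, #7, #9, #14, #15, #16, #17. (#10, #11, #12 stay — for-cause denied.)
Filling seats in venire order through position 7: #1, #4, #8, #10, #11, #12, #13.
So seat 7 is #13.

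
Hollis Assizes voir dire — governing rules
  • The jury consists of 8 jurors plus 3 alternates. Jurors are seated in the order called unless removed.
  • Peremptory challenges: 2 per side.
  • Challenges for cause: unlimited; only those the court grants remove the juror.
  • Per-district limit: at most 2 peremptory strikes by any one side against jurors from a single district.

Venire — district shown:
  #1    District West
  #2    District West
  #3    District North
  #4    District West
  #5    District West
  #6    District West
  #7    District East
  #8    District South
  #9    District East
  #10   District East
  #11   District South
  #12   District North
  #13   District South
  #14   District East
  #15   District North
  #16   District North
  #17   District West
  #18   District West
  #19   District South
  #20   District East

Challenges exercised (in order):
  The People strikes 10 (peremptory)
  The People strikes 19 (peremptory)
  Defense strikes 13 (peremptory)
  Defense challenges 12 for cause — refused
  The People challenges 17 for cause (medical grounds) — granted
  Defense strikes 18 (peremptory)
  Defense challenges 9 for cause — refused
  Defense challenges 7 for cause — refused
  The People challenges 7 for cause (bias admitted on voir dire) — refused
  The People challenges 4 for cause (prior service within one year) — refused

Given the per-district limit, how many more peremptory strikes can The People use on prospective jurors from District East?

0

The People peremptories so far: #10, #19 — 2 of 2 used, 0 left overall.
Against District East: #10 — 1 used; per-district cap 2 leaves 1.
Binding limit: min(0, 1) = 0.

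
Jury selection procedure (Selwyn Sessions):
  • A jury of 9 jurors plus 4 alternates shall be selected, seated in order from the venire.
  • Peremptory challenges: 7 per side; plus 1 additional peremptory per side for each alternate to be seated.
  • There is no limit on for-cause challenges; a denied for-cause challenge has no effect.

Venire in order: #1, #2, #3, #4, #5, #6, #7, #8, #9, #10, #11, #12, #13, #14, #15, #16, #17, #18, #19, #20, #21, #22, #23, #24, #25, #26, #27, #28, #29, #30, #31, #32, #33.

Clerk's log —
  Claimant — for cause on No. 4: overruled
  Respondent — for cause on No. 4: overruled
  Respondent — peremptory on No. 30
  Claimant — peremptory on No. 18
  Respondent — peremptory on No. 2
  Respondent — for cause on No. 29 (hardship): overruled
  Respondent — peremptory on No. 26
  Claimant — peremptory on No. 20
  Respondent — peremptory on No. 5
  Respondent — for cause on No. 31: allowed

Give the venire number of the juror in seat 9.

Removed: #2, #5, #18, #20, #26, #30, #31. (#4, #29 stay — for-cause denied.)
Seating in order: seats 1–9 → #1, #3, #4, #6, #7, #8, #9, #10, #11; alternates → #12, #13, #14, #15.
So seat 9 is #11.

11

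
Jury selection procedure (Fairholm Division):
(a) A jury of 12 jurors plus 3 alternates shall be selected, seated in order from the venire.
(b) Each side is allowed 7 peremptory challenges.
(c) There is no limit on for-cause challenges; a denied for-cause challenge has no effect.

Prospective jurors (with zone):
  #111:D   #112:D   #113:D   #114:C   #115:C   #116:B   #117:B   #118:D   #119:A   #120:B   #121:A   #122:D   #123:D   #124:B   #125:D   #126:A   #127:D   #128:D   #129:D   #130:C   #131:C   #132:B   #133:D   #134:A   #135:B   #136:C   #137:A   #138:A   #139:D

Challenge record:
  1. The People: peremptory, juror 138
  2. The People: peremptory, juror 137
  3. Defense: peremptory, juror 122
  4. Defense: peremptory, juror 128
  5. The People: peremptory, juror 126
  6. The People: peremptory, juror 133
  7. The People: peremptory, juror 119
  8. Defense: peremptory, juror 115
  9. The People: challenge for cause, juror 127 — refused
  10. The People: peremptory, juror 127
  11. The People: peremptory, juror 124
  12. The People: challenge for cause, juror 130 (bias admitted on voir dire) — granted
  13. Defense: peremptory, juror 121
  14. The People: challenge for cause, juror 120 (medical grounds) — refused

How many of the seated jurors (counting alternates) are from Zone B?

Removed: #115, #119, #121, #122, #124, #126, #127, #128, #130, #133, #137, #138.
Seated (15 incl. alternates): #111, #112, #113, #114, #116, #117, #118, #120, #123, #125, #129, #131, #132, #134, #135.
Of those, in Zone B: #116, #117, #120, #132, #135 → 5.

5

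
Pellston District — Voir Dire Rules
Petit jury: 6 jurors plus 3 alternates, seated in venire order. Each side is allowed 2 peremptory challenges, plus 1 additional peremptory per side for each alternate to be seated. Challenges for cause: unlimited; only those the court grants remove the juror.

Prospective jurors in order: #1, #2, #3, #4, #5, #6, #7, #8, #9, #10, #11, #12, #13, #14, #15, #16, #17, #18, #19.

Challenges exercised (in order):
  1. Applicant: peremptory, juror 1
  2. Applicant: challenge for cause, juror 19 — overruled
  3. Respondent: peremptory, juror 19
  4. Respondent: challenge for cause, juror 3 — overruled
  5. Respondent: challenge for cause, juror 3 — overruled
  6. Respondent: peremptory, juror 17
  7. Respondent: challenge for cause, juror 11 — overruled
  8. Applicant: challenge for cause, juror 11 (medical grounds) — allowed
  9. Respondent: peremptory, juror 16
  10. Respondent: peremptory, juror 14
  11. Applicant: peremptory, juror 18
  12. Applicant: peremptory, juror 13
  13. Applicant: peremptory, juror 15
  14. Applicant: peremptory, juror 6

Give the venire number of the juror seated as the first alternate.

Removed: #1, #6, #11, #13, #14, #15, #16, #17, #18, #19. (#3 stays — for-cause denied.)
Seating in order: seats 1–6 → #2, #3, #4, #5, #7, #8; alternates → #9, #10, #12.
So alternate 1 is #9.

9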